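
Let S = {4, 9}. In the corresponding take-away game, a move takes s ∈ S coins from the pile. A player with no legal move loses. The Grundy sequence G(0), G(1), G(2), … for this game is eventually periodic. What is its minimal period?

13

n :  0  1  2  3  4  5  6  7  8  9 10 11 12 13 14 15 16 17 18 19 20 21 22 23 24 25 26 27
G :  0  0  0  0  1  1  1  1  0  2  2  2  1  0  0  0  0  1  1  1  1  0  2  2  2  1  0  0
G(n+13) = G(n) holds for n = 0,…,8 (a full window of length max(S) = 9), so the sequence is purely periodic with period 13.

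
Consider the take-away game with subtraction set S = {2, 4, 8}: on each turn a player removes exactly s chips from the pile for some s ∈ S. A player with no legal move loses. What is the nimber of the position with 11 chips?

2

G(0) = 0
G(1) = mex{} = 0
G(2) = mex{0} = 1
G(3) = mex{0} = 1
G(4) = mex{1,0} = 2
G(5) = mex{1,0} = 2
G(6) = mex{2,1} = 0
G(7) = mex{2,1} = 0
G(8) = mex{0,2,0} = 1
G(9) = mex{0,2,0} = 1
G(10) = mex{1,0,1} = 2
G(11) = mex{1,0,1} = 2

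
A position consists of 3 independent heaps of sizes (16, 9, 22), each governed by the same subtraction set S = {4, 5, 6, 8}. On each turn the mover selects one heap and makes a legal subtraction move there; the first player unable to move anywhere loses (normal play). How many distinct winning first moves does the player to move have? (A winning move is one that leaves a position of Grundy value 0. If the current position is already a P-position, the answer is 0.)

All heaps use S = {4, 5, 6, 8}:
G(0) = 0
G(1) = mex{} = 0
G(2) = mex{} = 0
G(3) = mex{} = 0
G(4) = mex{0} = 1
G(5) = mex{0,0} = 1
G(6) = mex{0,0,0} = 1
G(7) = mex{0,0,0} = 1
G(8) = mex{1,0,0,0} = 2
G(9) = mex{1,1,0,0} = 2
G(10) = mex{1,1,1,0} = 2
G(11) = mex{1,1,1,0} = 2
G(12) = mex{2,1,1,1} = 0
G(13) = mex{2,2,1,1} = 0
G(14) = mex{2,2,2,1} = 0
G(15) = mex{2,2,2,1} = 0
G(16) = mex{0,2,2,2} = 1
G(17) = mex{0,0,2,2} = 1
G(18) = mex{0,0,0,2} = 1
G(19) = mex{0,0,0,2} = 1
G(20) = mex{1,0,0,0} = 2
G(21) = mex{1,1,0,0} = 2
G(22) = mex{1,1,1,0} = 2
Heap A: G(16) = 1.
Heap B: G(9) = 2.
Heap C: G(22) = 2.
Combined Grundy value = 1 ⊕ 2 ⊕ 2 = 1.
A winning move leaves total XOR = 0, i.e. changes one component's Grundy value g to g ⊕ X where X is the current total.
Heap A: need g' = 1⊕1 = 0. Options: 16−4→G=0, 16−5→G=2, 16−6→G=2, 16−8→G=2. Hits: 1.
Heap B: need g' = 2⊕1 = 3. Options: 9−4→G=1, 9−5→G=1, 9−6→G=0, 9−8→G=0. Hits: 0.
Heap C: need g' = 2⊕1 = 3. Options: 22−4→G=1, 22−5→G=1, 22−6→G=1, 22−8→G=0. Hits: 0.

1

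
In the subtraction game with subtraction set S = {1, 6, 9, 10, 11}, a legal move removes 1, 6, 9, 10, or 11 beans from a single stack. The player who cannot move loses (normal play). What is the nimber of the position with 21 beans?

0

n :  0  1  2  3  4  5  6  7  8  9 10 11 12 13 14 15 16 17 18 19 20 21
G :  0  1  0  1  0  1  2  0  1  2  3  2  3  2  3  4  5  3  4  0  1  0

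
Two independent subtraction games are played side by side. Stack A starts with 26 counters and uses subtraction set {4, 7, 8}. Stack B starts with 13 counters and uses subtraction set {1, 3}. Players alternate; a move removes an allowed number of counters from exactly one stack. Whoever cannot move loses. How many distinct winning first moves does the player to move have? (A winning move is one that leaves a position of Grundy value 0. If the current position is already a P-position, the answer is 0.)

4

Stack A, S = {4, 7, 8}:
G(0) = 0
G(1) = mex{} = 0
G(2) = mex{} = 0
G(3) = mex{} = 0
G(4) = mex{0} = 1
G(5) = mex{0} = 1
G(6) = mex{0} = 1
G(7) = mex{0,0} = 1
G(8) = mex{1,0,0} = 2
G(9) = mex{1,0,0} = 2
G(10) = mex{1,0,0} = 2
G(11) = mex{1,1,0} = 2
G(12) = mex{2,1,1} = 0
G(13) = mex{2,1,1} = 0
G(14) = mex{2,1,1} = 0
G(15) = mex{2,2,1} = 0
G(16) = mex{0,2,2} = 1
G(17) = mex{0,2,2} = 1
G(18) = mex{0,2,2} = 1
G(19) = mex{0,0,2} = 1
G(20) = mex{1,0,0} = 2
G(21) = mex{1,0,0} = 2
G(22) = mex{1,0,0} = 2
G(23) = mex{1,1,0} = 2
G(24) = mex{2,1,1} = 0
G(25) = mex{2,1,1} = 0
G(26) = mex{2,1,1} = 0
G_A(26) = 0.
Stack B, S = {1, 3}:
G(0) = 0
G(1) = mex{0} = 1
G(2) = mex{1} = 0
G(3) = mex{0,0} = 1
G(4) = mex{1,1} = 0
G(5) = mex{0,0} = 1
G(6) = mex{1,1} = 0
G(7) = mex{0,0} = 1
G(8) = mex{1,1} = 0
G(9) = mex{0,0} = 1
G(10) = mex{1,1} = 0
G(11) = mex{0,0} = 1
G(12) = mex{1,1} = 0
G(13) = mex{0,0} = 1
G_B(13) = 1.
Combined Grundy value = 0 ⊕ 1 = 1.
A winning move leaves total XOR = 0, i.e. changes one component's Grundy value g to g ⊕ X where X is the current total.
Stack A: need g' = 0⊕1 = 1. Options: 26−4→G=2, 26−7→G=1, 26−8→G=1. Hits: 2.
Stack B: need g' = 1⊕1 = 0. Options: 13−1→G=0, 13−3→G=0. Hits: 2.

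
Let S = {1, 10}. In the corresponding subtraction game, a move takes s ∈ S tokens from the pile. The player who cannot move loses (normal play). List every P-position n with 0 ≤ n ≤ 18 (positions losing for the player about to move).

G(0) = 0
G(1) = mex{0} = 1
G(2) = mex{1} = 0
G(3) = mex{0} = 1
G(4) = mex{1} = 0
G(5) = mex{0} = 1
G(6) = mex{1} = 0
G(7) = mex{0} = 1
G(8) = mex{1} = 0
G(9) = mex{0} = 1
G(10) = mex{1,0} = 2
G(11) = mex{2,1} = 0
G(12) = mex{0,0} = 1
G(13) = mex{1,1} = 0
G(14) = mex{0,0} = 1
G(15) = mex{1,1} = 0
G(16) = mex{0,0} = 1
G(17) = mex{1,1} = 0
G(18) = mex{0,0} = 1
P-positions are exactly the n with G(n) = 0.

0, 2, 4, 6, 8, 11, 13, 15, 17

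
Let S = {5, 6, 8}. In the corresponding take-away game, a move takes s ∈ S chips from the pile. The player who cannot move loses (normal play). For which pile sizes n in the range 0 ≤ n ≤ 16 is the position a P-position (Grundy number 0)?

0, 1, 2, 3, 4, 13, 14, 15, 16

G(0) = 0
G(1) = mex{} = 0
G(2) = mex{} = 0
G(3) = mex{} = 0
G(4) = mex{} = 0
G(5) = mex{0} = 1
G(6) = mex{0,0} = 1
G(7) = mex{0,0} = 1
G(8) = mex{0,0,0} = 1
G(9) = mex{0,0,0} = 1
G(10) = mex{1,0,0} = 2
G(11) = mex{1,1,0} = 2
G(12) = mex{1,1,0} = 2
G(13) = mex{1,1,1} = 0
G(14) = mex{1,1,1} = 0
G(15) = mex{2,1,1} = 0
G(16) = mex{2,2,1} = 0
P-positions are exactly the n with G(n) = 0.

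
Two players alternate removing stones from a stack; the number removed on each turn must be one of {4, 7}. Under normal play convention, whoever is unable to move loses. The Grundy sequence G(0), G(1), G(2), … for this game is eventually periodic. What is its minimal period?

G(0) = 0
G(1) = mex{} = 0
G(2) = mex{} = 0
G(3) = mex{} = 0
G(4) = mex{0} = 1
G(5) = mex{0} = 1
G(6) = mex{0} = 1
G(7) = mex{0,0} = 1
G(8) = mex{1,0} = 2
G(9) = mex{1,0} = 2
G(10) = mex{1,0} = 2
G(11) = mex{1,1} = 0
G(12) = mex{2,1} = 0
G(13) = mex{2,1} = 0
G(14) = mex{2,1} = 0
G(15) = mex{0,2} = 1
G(16) = mex{0,2} = 1
G(17) = mex{0,2} = 1
G(18) = mex{0,0} = 1
G(19) = mex{1,0} = 2
G(20) = mex{1,0} = 2
G(21) = mex{1,0} = 2
G(22) = mex{1,1} = 0
G(23) = mex{2,1} = 0
G(n+11) = G(n) holds for n = 0,…,6 (a full window of length max(S) = 7), so the sequence is purely periodic with period 11.

11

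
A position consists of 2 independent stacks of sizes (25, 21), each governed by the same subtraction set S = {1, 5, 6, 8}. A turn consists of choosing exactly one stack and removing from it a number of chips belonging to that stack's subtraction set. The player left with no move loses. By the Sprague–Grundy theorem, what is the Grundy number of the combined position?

3

All stacks use S = {1, 5, 6, 8}:
n :  0  1  2  3  4  5  6  7  8  9 10 11 12 13 14 15 16 17 18 19 20 21 22 23 24 25
G :  0  1  0  1  0  1  2  3  2  3  2  0  1  0  1  0  1  2  3  2  3  2  0  1  0  1
Stack A: G(25) = 1.
Stack B: G(21) = 2.
Combined Grundy value = 1 ⊕ 2 = 3.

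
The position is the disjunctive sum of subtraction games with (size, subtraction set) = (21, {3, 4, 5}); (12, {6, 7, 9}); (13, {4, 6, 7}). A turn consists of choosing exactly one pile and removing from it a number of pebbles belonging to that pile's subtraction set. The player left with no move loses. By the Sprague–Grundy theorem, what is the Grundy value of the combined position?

Pile A, S = {3, 4, 5}:
G(0) = 0
G(1) = mex{} = 0
G(2) = mex{} = 0
G(3) = mex{0} = 1
G(4) = mex{0,0} = 1
G(5) = mex{0,0,0} = 1
G(6) = mex{1,0,0} = 2
G(7) = mex{1,1,0} = 2
G(8) = mex{1,1,1} = 0
G(9) = mex{2,1,1} = 0
G(10) = mex{2,2,1} = 0
G(11) = mex{0,2,2} = 1
G(12) = mex{0,0,2} = 1
G(13) = mex{0,0,0} = 1
G(14) = mex{1,0,0} = 2
G(15) = mex{1,1,0} = 2
G(16) = mex{1,1,1} = 0
G(17) = mex{2,1,1} = 0
G(18) = mex{2,2,1} = 0
G(19) = mex{0,2,2} = 1
G(20) = mex{0,0,2} = 1
G(21) = mex{0,0,0} = 1
G_A(21) = 1.
Pile B, S = {6, 7, 9}:
G(0) = 0
G(1) = mex{} = 0
G(2) = mex{} = 0
G(3) = mex{} = 0
G(4) = mex{} = 0
G(5) = mex{} = 0
G(6) = mex{0} = 1
G(7) = mex{0,0} = 1
G(8) = mex{0,0} = 1
G(9) = mex{0,0,0} = 1
G(10) = mex{0,0,0} = 1
G(11) = mex{0,0,0} = 1
G(12) = mex{1,0,0} = 2
G_B(12) = 2.
Pile C, S = {4, 6, 7}:
n :  0  1  2  3  4  5  6  7  8  9 10 11 12 13
G :  0  0  0  0  1  1  1  1  2  2  2  0  0  0
G_C(13) = 0.
Combined Grundy value = 1 ⊕ 2 ⊕ 0 = 3.

3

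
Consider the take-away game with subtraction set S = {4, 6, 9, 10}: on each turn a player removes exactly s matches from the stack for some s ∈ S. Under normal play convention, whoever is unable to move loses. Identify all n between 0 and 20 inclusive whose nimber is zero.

0, 1, 2, 3, 14, 15, 16, 17

G(0) = 0
G(1) = mex{} = 0
G(2) = mex{} = 0
G(3) = mex{} = 0
G(4) = mex{0} = 1
G(5) = mex{0} = 1
G(6) = mex{0,0} = 1
G(7) = mex{0,0} = 1
G(8) = mex{1,0} = 2
G(9) = mex{1,0,0} = 2
G(10) = mex{1,1,0,0} = 2
G(11) = mex{1,1,0,0} = 2
G(12) = mex{2,1,0,0} = 3
G(13) = mex{2,1,1,0} = 3
G(14) = mex{2,2,1,1} = 0
G(15) = mex{2,2,1,1} = 0
G(16) = mex{3,2,1,1} = 0
G(17) = mex{3,2,2,1} = 0
G(18) = mex{0,3,2,2} = 1
G(19) = mex{0,3,2,2} = 1
G(20) = mex{0,0,2,2} = 1
P-positions are exactly the n with G(n) = 0.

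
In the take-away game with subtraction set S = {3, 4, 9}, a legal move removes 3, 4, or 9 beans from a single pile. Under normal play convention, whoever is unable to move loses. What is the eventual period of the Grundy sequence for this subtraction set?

13

n :  0  1  2  3  4  5  6  7  8  9 10 11 12 13 14 15 16 17 18 19 20 21 22 23 24 25 26 27
G :  0  0  0  1  1  1  2  0  0  3  1  1  2  0  0  0  1  1  1  2  0  0  3  1  1  2  0  0
G(n+13) = G(n) holds for n = 0,…,8 (a full window of length max(S) = 9), so the sequence is purely periodic with period 13.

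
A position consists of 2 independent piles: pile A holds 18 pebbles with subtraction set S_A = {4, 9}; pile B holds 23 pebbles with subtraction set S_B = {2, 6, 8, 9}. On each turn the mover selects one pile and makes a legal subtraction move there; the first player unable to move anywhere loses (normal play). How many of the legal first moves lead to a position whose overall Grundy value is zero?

3

Pile A, S = {4, 9}:
G(0) = 0
G(1) = mex{} = 0
G(2) = mex{} = 0
G(3) = mex{} = 0
G(4) = mex{0} = 1
G(5) = mex{0} = 1
G(6) = mex{0} = 1
G(7) = mex{0} = 1
G(8) = mex{1} = 0
G(9) = mex{1,0} = 2
G(10) = mex{1,0} = 2
G(11) = mex{1,0} = 2
G(12) = mex{0,0} = 1
G(13) = mex{2,1} = 0
G(14) = mex{2,1} = 0
G(15) = mex{2,1} = 0
G(16) = mex{1,1} = 0
G(17) = mex{0,0} = 1
G(18) = mex{0,2} = 1
G_A(18) = 1.
Pile B, S = {2, 6, 8, 9}:
n :  0  1  2  3  4  5  6  7  8  9 10 11 12 13 14 15 16 17 18 19 20 21 22 23
G :  0  0  1  1  0  0  1  1  2  2  3  3  2  2  3  0  0  1  1  0  0  1  1  2
G_B(23) = 2.
Combined Grundy value = 1 ⊕ 2 = 3.
A winning move leaves total XOR = 0, i.e. changes one component's Grundy value g to g ⊕ X where X is the current total.
Pile A: need g' = 1⊕3 = 2. Options: 18−4→G=0, 18−9→G=2. Hits: 1.
Pile B: need g' = 2⊕3 = 1. Options: 23−2→G=1, 23−6→G=1, 23−8→G=0, 23−9→G=3. Hits: 2.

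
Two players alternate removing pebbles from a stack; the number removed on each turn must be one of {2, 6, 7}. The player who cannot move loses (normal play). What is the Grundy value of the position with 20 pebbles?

G(0) = 0
G(1) = mex{} = 0
G(2) = mex{0} = 1
G(3) = mex{0} = 1
G(4) = mex{1} = 0
G(5) = mex{1} = 0
G(6) = mex{0,0} = 1
G(7) = mex{0,0,0} = 1
G(8) = mex{1,1,0} = 2
G(9) = mex{1,1,1} = 0
G(10) = mex{2,0,1} = 3
G(11) = mex{0,0,0} = 1
G(12) = mex{3,1,0} = 2
G(13) = mex{1,1,1} = 0
G(14) = mex{2,2,1} = 0
G(15) = mex{0,0,2} = 1
G(16) = mex{0,3,0} = 1
G(17) = mex{1,1,3} = 0
G(18) = mex{1,2,1} = 0
G(19) = mex{0,0,2} = 1
G(20) = mex{0,0,0} = 1

1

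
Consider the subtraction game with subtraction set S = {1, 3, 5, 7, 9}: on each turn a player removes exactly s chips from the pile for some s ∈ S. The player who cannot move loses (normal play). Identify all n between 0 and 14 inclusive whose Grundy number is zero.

0, 2, 4, 6, 8, 10, 12, 14

n :  0  1  2  3  4  5  6  7  8  9 10 11 12 13 14
G :  0  1  0  1  0  1  0  1  0  1  0  1  0  1  0
P-positions are exactly the n with G(n) = 0.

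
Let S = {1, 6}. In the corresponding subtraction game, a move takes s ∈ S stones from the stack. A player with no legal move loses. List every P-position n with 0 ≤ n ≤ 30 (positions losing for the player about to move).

n :  0  1  2  3  4  5  6  7  8  9 10 11 12 13 14 15 16 17 18 19 20 21 22 23 24 25 26 27 28 29 30
G :  0  1  0  1  0  1  2  0  1  0  1  0  1  2  0  1  0  1  0  1  2  0  1  0  1  0  1  2  0  1  0
P-positions are exactly the n with G(n) = 0.

0, 2, 4, 7, 9, 11, 14, 16, 18, 21, 23, 25, 28, 30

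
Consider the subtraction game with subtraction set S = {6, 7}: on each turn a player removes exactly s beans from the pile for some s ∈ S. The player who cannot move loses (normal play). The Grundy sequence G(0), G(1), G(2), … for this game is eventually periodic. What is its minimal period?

13

n :  0  1  2  3  4  5  6  7  8  9 10 11 12 13 14 15 16 17 18 19 20 21 22 23 24 25 26 27
G :  0  0  0  0  0  0  1  1  1  1  1  1  2  0  0  0  0  0  0  1  1  1  1  1  1  2  0  0
G(n+13) = G(n) holds for n = 0,…,6 (a full window of length max(S) = 7), so the sequence is purely periodic with period 13.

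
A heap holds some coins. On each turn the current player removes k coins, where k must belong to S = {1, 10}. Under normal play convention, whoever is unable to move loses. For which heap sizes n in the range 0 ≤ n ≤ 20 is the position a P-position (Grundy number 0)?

0, 2, 4, 6, 8, 11, 13, 15, 17, 19

n :  0  1  2  3  4  5  6  7  8  9 10 11 12 13 14 15 16 17 18 19 20
G :  0  1  0  1  0  1  0  1  0  1  2  0  1  0  1  0  1  0  1  0  1
P-positions are exactly the n with G(n) = 0.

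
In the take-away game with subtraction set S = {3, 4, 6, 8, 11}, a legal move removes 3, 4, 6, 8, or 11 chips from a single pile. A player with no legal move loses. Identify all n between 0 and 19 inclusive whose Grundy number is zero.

0, 1, 2, 14, 15, 16

n :  0  1  2  3  4  5  6  7  8  9 10 11 12 13 14 15 16 17 18 19
G :  0  0  0  1  1  1  2  2  2  3  3  3  4  4  0  0  0  1  1  1
P-positions are exactly the n with G(n) = 0.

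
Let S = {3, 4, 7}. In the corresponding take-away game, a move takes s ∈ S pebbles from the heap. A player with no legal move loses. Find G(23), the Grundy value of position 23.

1

G(0) = 0
G(1) = mex{} = 0
G(2) = mex{} = 0
G(3) = mex{0} = 1
G(4) = mex{0,0} = 1
G(5) = mex{0,0} = 1
G(6) = mex{1,0} = 2
G(7) = mex{1,1,0} = 2
G(8) = mex{1,1,0} = 2
G(9) = mex{2,1,0} = 3
G(10) = mex{2,2,1} = 0
G(11) = mex{2,2,1} = 0
G(12) = mex{3,2,1} = 0
G(13) = mex{0,3,2} = 1
G(14) = mex{0,0,2} = 1
G(15) = mex{0,0,2} = 1
G(16) = mex{1,0,3} = 2
G(17) = mex{1,1,0} = 2
G(18) = mex{1,1,0} = 2
G(19) = mex{2,1,0} = 3
G(20) = mex{2,2,1} = 0
G(21) = mex{2,2,1} = 0
G(22) = mex{3,2,1} = 0
G(23) = mex{0,3,2} = 1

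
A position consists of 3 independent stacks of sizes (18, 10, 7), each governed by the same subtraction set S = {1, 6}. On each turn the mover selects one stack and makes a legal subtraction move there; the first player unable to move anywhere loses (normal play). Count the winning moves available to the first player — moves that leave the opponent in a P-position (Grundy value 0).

All stacks use S = {1, 6}:
G(0) = 0
G(1) = mex{0} = 1
G(2) = mex{1} = 0
G(3) = mex{0} = 1
G(4) = mex{1} = 0
G(5) = mex{0} = 1
G(6) = mex{1,0} = 2
G(7) = mex{2,1} = 0
G(8) = mex{0,0} = 1
G(9) = mex{1,1} = 0
G(10) = mex{0,0} = 1
G(11) = mex{1,1} = 0
G(12) = mex{0,2} = 1
G(13) = mex{1,0} = 2
G(14) = mex{2,1} = 0
G(15) = mex{0,0} = 1
G(16) = mex{1,1} = 0
G(17) = mex{0,0} = 1
G(18) = mex{1,1} = 0
Stack A: G(18) = 0.
Stack B: G(10) = 1.
Stack C: G(7) = 0.
Combined Grundy value = 0 ⊕ 1 ⊕ 0 = 1.
A winning move leaves total XOR = 0, i.e. changes one component's Grundy value g to g ⊕ X where X is the current total.
Stack A: need g' = 0⊕1 = 1. Options: 18−1→G=1, 18−6→G=1. Hits: 2.
Stack B: need g' = 1⊕1 = 0. Options: 10−1→G=0, 10−6→G=0. Hits: 2.
Stack C: need g' = 0⊕1 = 1. Options: 7−1→G=2, 7−6→G=1. Hits: 1.

5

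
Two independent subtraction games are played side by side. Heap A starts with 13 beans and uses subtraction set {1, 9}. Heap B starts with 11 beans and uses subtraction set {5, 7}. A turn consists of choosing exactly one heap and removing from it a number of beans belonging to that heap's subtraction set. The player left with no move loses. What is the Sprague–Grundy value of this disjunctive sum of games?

Heap A, S = {1, 9}:
n :  0  1  2  3  4  5  6  7  8  9 10 11 12 13
G :  0  1  0  1  0  1  0  1  0  1  0  1  0  1
G_A(13) = 1.
Heap B, S = {5, 7}:
n :  0  1  2  3  4  5  6  7  8  9 10 11
G :  0  0  0  0  0  1  1  1  1  1  2  2
G_B(11) = 2.
Combined Grundy value = 1 ⊕ 2 = 3.

3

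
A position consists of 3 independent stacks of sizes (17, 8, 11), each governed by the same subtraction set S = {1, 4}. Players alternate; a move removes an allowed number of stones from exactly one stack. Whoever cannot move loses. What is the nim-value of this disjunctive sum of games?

0

All stacks use S = {1, 4}:
n :  0  1  2  3  4  5  6  7  8  9 10 11 12 13 14 15 16 17
G :  0  1  0  1  2  0  1  0  1  2  0  1  0  1  2  0  1  0
Stack A: G(17) = 0.
Stack B: G(8) = 1.
Stack C: G(11) = 1.
Combined Grundy value = 0 ⊕ 1 ⊕ 1 = 0.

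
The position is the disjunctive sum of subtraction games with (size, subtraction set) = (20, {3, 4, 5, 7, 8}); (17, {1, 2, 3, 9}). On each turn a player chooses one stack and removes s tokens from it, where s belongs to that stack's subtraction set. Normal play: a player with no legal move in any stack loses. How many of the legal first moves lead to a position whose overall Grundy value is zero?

Stack A, S = {3, 4, 5, 7, 8}:
G(0) = 0
G(1) = mex{} = 0
G(2) = mex{} = 0
G(3) = mex{0} = 1
G(4) = mex{0,0} = 1
G(5) = mex{0,0,0} = 1
G(6) = mex{1,0,0} = 2
G(7) = mex{1,1,0,0} = 2
G(8) = mex{1,1,1,0,0} = 2
G(9) = mex{2,1,1,0,0} = 3
G(10) = mex{2,2,1,1,0} = 3
G(11) = mex{2,2,2,1,1} = 0
G(12) = mex{3,2,2,1,1} = 0
G(13) = mex{3,3,2,2,1} = 0
G(14) = mex{0,3,3,2,2} = 1
G(15) = mex{0,0,3,2,2} = 1
G(16) = mex{0,0,0,3,2} = 1
G(17) = mex{1,0,0,3,3} = 2
G(18) = mex{1,1,0,0,3} = 2
G(19) = mex{1,1,1,0,0} = 2
G(20) = mex{2,1,1,0,0} = 3
G_A(20) = 3.
Stack B, S = {1, 2, 3, 9}:
G(0) = 0
G(1) = mex{0} = 1
G(2) = mex{1,0} = 2
G(3) = mex{2,1,0} = 3
G(4) = mex{3,2,1} = 0
G(5) = mex{0,3,2} = 1
G(6) = mex{1,0,3} = 2
G(7) = mex{2,1,0} = 3
G(8) = mex{3,2,1} = 0
G(9) = mex{0,3,2,0} = 1
G(10) = mex{1,0,3,1} = 2
G(11) = mex{2,1,0,2} = 3
G(12) = mex{3,2,1,3} = 0
G(13) = mex{0,3,2,0} = 1
G(14) = mex{1,0,3,1} = 2
G(15) = mex{2,1,0,2} = 3
G(16) = mex{3,2,1,3} = 0
G(17) = mex{0,3,2,0} = 1
G_B(17) = 1.
Combined Grundy value = 3 ⊕ 1 = 2.
A winning move leaves total XOR = 0, i.e. changes one component's Grundy value g to g ⊕ X where X is the current total.
Stack A: need g' = 3⊕2 = 1. Options: 20−3→G=2, 20−4→G=1, 20−5→G=1, 20−7→G=0, 20−8→G=0. Hits: 2.
Stack B: need g' = 1⊕2 = 3. Options: 17−1→G=0, 17−2→G=3, 17−3→G=2, 17−9→G=0. Hits: 1.

3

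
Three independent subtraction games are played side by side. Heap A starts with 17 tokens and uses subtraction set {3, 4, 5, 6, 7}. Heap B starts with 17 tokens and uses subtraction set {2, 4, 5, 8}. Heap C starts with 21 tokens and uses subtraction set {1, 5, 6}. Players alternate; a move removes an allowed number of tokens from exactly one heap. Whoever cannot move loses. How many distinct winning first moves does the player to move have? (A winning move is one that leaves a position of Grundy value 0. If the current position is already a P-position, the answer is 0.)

Heap A, S = {3, 4, 5, 6, 7}:
G(0) = 0
G(1) = mex{} = 0
G(2) = mex{} = 0
G(3) = mex{0} = 1
G(4) = mex{0,0} = 1
G(5) = mex{0,0,0} = 1
G(6) = mex{1,0,0,0} = 2
G(7) = mex{1,1,0,0,0} = 2
G(8) = mex{1,1,1,0,0} = 2
G(9) = mex{2,1,1,1,0} = 3
G(10) = mex{2,2,1,1,1} = 0
G(11) = mex{2,2,2,1,1} = 0
G(12) = mex{3,2,2,2,1} = 0
G(13) = mex{0,3,2,2,2} = 1
G(14) = mex{0,0,3,2,2} = 1
G(15) = mex{0,0,0,3,2} = 1
G(16) = mex{1,0,0,0,3} = 2
G(17) = mex{1,1,0,0,0} = 2
G_A(17) = 2.
Heap B, S = {2, 4, 5, 8}:
G(0) = 0
G(1) = mex{} = 0
G(2) = mex{0} = 1
G(3) = mex{0} = 1
G(4) = mex{1,0} = 2
G(5) = mex{1,0,0} = 2
G(6) = mex{2,1,0} = 3
G(7) = mex{2,1,1} = 0
G(8) = mex{3,2,1,0} = 4
G(9) = mex{0,2,2,0} = 1
G(10) = mex{4,3,2,1} = 0
G(11) = mex{1,0,3,1} = 2
G(12) = mex{0,4,0,2} = 1
G(13) = mex{2,1,4,2} = 0
G(14) = mex{1,0,1,3} = 2
G(15) = mex{0,2,0,0} = 1
G(16) = mex{2,1,2,4} = 0
G(17) = mex{1,0,1,1} = 2
G_B(17) = 2.
Heap C, S = {1, 5, 6}:
G(0) = 0
G(1) = mex{0} = 1
G(2) = mex{1} = 0
G(3) = mex{0} = 1
G(4) = mex{1} = 0
G(5) = mex{0,0} = 1
G(6) = mex{1,1,0} = 2
G(7) = mex{2,0,1} = 3
G(8) = mex{3,1,0} = 2
G(9) = mex{2,0,1} = 3
G(10) = mex{3,1,0} = 2
G(11) = mex{2,2,1} = 0
G(12) = mex{0,3,2} = 1
G(13) = mex{1,2,3} = 0
G(14) = mex{0,3,2} = 1
G(15) = mex{1,2,3} = 0
G(16) = mex{0,0,2} = 1
G(17) = mex{1,1,0} = 2
G(18) = mex{2,0,1} = 3
G(19) = mex{3,1,0} = 2
G(20) = mex{2,0,1} = 3
G(21) = mex{3,1,0} = 2
G_C(21) = 2.
Combined Grundy value = 2 ⊕ 2 ⊕ 2 = 2.
A winning move leaves total XOR = 0, i.e. changes one component's Grundy value g to g ⊕ X where X is the current total.
Heap A: need g' = 2⊕2 = 0. Options: 17−3→G=1, 17−4→G=1, 17−5→G=0, 17−6→G=0, 17−7→G=0. Hits: 3.
Heap B: need g' = 2⊕2 = 0. Options: 17−2→G=1, 17−4→G=0, 17−5→G=1, 17−8→G=1. Hits: 1.
Heap C: need g' = 2⊕2 = 0. Options: 21−1→G=3, 21−5→G=1, 21−6→G=0. Hits: 1.

5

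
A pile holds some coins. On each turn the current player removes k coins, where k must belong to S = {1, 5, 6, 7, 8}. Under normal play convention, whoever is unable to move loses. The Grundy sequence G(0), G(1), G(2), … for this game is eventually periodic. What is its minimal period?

13

G(0) = 0
G(1) = mex{0} = 1
G(2) = mex{1} = 0
G(3) = mex{0} = 1
G(4) = mex{1} = 0
G(5) = mex{0,0} = 1
G(6) = mex{1,1,0} = 2
G(7) = mex{2,0,1,0} = 3
G(8) = mex{3,1,0,1,0} = 2
G(9) = mex{2,0,1,0,1} = 3
G(10) = mex{3,1,0,1,0} = 2
G(11) = mex{2,2,1,0,1} = 3
G(12) = mex{3,3,2,1,0} = 4
G(13) = mex{4,2,3,2,1} = 0
G(14) = mex{0,3,2,3,2} = 1
G(15) = mex{1,2,3,2,3} = 0
G(16) = mex{0,3,2,3,2} = 1
G(17) = mex{1,4,3,2,3} = 0
G(18) = mex{0,0,4,3,2} = 1
G(19) = mex{1,1,0,4,3} = 2
G(20) = mex{2,0,1,0,4} = 3
G(21) = mex{3,1,0,1,0} = 2
G(22) = mex{2,0,1,0,1} = 3
G(23) = mex{3,1,0,1,0} = 2
G(24) = mex{2,2,1,0,1} = 3
G(25) = mex{3,3,2,1,0} = 4
G(26) = mex{4,2,3,2,1} = 0
G(27) = mex{0,3,2,3,2} = 1
G(n+13) = G(n) holds for n = 0,…,7 (a full window of length max(S) = 8), so the sequence is purely periodic with period 13.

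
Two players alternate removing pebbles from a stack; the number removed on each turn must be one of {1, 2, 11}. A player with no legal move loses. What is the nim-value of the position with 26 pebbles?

2

G(0) = 0
G(1) = mex{0} = 1
G(2) = mex{1,0} = 2
G(3) = mex{2,1} = 0
G(4) = mex{0,2} = 1
G(5) = mex{1,0} = 2
G(6) = mex{2,1} = 0
G(7) = mex{0,2} = 1
G(8) = mex{1,0} = 2
G(9) = mex{2,1} = 0
G(10) = mex{0,2} = 1
G(11) = mex{1,0,0} = 2
G(12) = mex{2,1,1} = 0
G(13) = mex{0,2,2} = 1
G(14) = mex{1,0,0} = 2
G(15) = mex{2,1,1} = 0
G(16) = mex{0,2,2} = 1
G(17) = mex{1,0,0} = 2
G(18) = mex{2,1,1} = 0
G(19) = mex{0,2,2} = 1
G(20) = mex{1,0,0} = 2
G(21) = mex{2,1,1} = 0
G(22) = mex{0,2,2} = 1
G(23) = mex{1,0,0} = 2
G(24) = mex{2,1,1} = 0
G(25) = mex{0,2,2} = 1
G(26) = mex{1,0,0} = 2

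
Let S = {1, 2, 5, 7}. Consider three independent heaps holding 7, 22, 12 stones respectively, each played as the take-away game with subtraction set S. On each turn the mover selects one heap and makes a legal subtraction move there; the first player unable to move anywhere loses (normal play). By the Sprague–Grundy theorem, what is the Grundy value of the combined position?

0

All heaps use S = {1, 2, 5, 7}:
n :  0  1  2  3  4  5  6  7  8  9 10 11 12 13 14 15 16 17 18 19 20 21 22
G :  0  1  2  0  1  2  0  1  2  0  1  2  0  1  2  0  1  2  0  1  2  0  1
Heap A: G(7) = 1.
Heap B: G(22) = 1.
Heap C: G(12) = 0.
Combined Grundy value = 1 ⊕ 1 ⊕ 0 = 0.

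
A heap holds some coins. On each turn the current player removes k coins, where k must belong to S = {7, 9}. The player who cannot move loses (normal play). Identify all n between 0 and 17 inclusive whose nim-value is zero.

0, 1, 2, 3, 4, 5, 6, 16, 17

n :  0  1  2  3  4  5  6  7  8  9 10 11 12 13 14 15 16 17
G :  0  0  0  0  0  0  0  1  1  1  1  1  1  1  2  2  0  0
P-positions are exactly the n with G(n) = 0.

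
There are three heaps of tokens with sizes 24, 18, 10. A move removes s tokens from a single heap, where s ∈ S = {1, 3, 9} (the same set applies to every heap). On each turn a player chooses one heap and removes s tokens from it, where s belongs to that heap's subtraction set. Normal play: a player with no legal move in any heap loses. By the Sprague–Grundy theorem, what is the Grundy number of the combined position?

0

All heaps use S = {1, 3, 9}:
G(0) = 0
G(1) = mex{0} = 1
G(2) = mex{1} = 0
G(3) = mex{0,0} = 1
G(4) = mex{1,1} = 0
G(5) = mex{0,0} = 1
G(6) = mex{1,1} = 0
G(7) = mex{0,0} = 1
G(8) = mex{1,1} = 0
G(9) = mex{0,0,0} = 1
G(10) = mex{1,1,1} = 0
G(11) = mex{0,0,0} = 1
G(12) = mex{1,1,1} = 0
G(13) = mex{0,0,0} = 1
G(14) = mex{1,1,1} = 0
G(15) = mex{0,0,0} = 1
G(16) = mex{1,1,1} = 0
G(17) = mex{0,0,0} = 1
G(18) = mex{1,1,1} = 0
G(19) = mex{0,0,0} = 1
G(20) = mex{1,1,1} = 0
G(21) = mex{0,0,0} = 1
G(22) = mex{1,1,1} = 0
G(23) = mex{0,0,0} = 1
G(24) = mex{1,1,1} = 0
Heap A: G(24) = 0.
Heap B: G(18) = 0.
Heap C: G(10) = 0.
Combined Grundy value = 0 ⊕ 0 ⊕ 0 = 0.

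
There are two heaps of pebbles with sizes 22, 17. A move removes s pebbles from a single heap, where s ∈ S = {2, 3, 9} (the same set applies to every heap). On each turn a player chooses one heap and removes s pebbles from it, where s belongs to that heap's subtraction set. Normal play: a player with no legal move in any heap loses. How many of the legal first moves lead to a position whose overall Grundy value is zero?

All heaps use S = {2, 3, 9}:
G(0) = 0
G(1) = mex{} = 0
G(2) = mex{0} = 1
G(3) = mex{0,0} = 1
G(4) = mex{1,0} = 2
G(5) = mex{1,1} = 0
G(6) = mex{2,1} = 0
G(7) = mex{0,2} = 1
G(8) = mex{0,0} = 1
G(9) = mex{1,0,0} = 2
G(10) = mex{1,1,0} = 2
G(11) = mex{2,1,1} = 0
G(12) = mex{2,2,1} = 0
G(13) = mex{0,2,2} = 1
G(14) = mex{0,0,0} = 1
G(15) = mex{1,0,0} = 2
G(16) = mex{1,1,1} = 0
G(17) = mex{2,1,1} = 0
G(18) = mex{0,2,2} = 1
G(19) = mex{0,0,2} = 1
G(20) = mex{1,0,0} = 2
G(21) = mex{1,1,0} = 2
G(22) = mex{2,1,1} = 0
Heap A: G(22) = 0.
Heap B: G(17) = 0.
Combined Grundy value = 0 ⊕ 0 = 0.
A winning move leaves total XOR = 0, i.e. changes one component's Grundy value g to g ⊕ X where X is the current total.
Heap A: target g' = 0⊕0 = 0, but every legal move changes the Grundy value (mex property), so 0 moves.
Heap B: target g' = 0⊕0 = 0, but every legal move changes the Grundy value (mex property), so 0 moves.

0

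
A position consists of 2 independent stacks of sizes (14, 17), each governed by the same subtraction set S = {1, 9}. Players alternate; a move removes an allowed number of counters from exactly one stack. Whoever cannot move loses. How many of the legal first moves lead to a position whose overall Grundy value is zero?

All stacks use S = {1, 9}:
n :  0  1  2  3  4  5  6  7  8  9 10 11 12 13 14 15 16 17
G :  0  1  0  1  0  1  0  1  0  1  0  1  0  1  0  1  0  1
Stack A: G(14) = 0.
Stack B: G(17) = 1.
Combined Grundy value = 0 ⊕ 1 = 1.
A winning move leaves total XOR = 0, i.e. changes one component's Grundy value g to g ⊕ X where X is the current total.
Stack A: need g' = 0⊕1 = 1. Options: 14−1→G=1, 14−9→G=1. Hits: 2.
Stack B: need g' = 1⊕1 = 0. Options: 17−1→G=0, 17−9→G=0. Hits: 2.

4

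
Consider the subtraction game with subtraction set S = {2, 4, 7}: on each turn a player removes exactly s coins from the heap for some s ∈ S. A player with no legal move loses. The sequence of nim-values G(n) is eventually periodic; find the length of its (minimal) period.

3

n :  0  1  2  3  4  5  6  7  8  9 10 11 12 13 14 15 16 17 18 19
G :  0  0  1  1  2  2  0  3  1  0  2  1  0  2  1  0  2  1  0  2
From n = 8 onward G(n+3) = G(n); since this holds over max(S) = 7 consecutive positions the period is 3 (pre-period 8).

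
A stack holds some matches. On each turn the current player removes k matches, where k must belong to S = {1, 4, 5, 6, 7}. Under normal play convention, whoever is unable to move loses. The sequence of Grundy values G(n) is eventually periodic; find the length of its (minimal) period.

G(0) = 0
G(1) = mex{0} = 1
G(2) = mex{1} = 0
G(3) = mex{0} = 1
G(4) = mex{1,0} = 2
G(5) = mex{2,1,0} = 3
G(6) = mex{3,0,1,0} = 2
G(7) = mex{2,1,0,1,0} = 3
G(8) = mex{3,2,1,0,1} = 4
G(9) = mex{4,3,2,1,0} = 5
G(10) = mex{5,2,3,2,1} = 0
G(11) = mex{0,3,2,3,2} = 1
G(12) = mex{1,4,3,2,3} = 0
G(13) = mex{0,5,4,3,2} = 1
G(14) = mex{1,0,5,4,3} = 2
G(15) = mex{2,1,0,5,4} = 3
G(16) = mex{3,0,1,0,5} = 2
G(17) = mex{2,1,0,1,0} = 3
G(18) = mex{3,2,1,0,1} = 4
G(19) = mex{4,3,2,1,0} = 5
G(20) = mex{5,2,3,2,1} = 0
G(21) = mex{0,3,2,3,2} = 1
G(n+10) = G(n) holds for n = 0,…,6 (a full window of length max(S) = 7), so the sequence is purely periodic with period 10.

10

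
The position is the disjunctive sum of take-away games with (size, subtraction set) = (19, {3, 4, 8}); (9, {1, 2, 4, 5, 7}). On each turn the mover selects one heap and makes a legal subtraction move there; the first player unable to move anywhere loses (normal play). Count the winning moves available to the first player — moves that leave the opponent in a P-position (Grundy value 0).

Heap A, S = {3, 4, 8}:
G(0) = 0
G(1) = mex{} = 0
G(2) = mex{} = 0
G(3) = mex{0} = 1
G(4) = mex{0,0} = 1
G(5) = mex{0,0} = 1
G(6) = mex{1,0} = 2
G(7) = mex{1,1} = 0
G(8) = mex{1,1,0} = 2
G(9) = mex{2,1,0} = 3
G(10) = mex{0,2,0} = 1
G(11) = mex{2,0,1} = 3
G(12) = mex{3,2,1} = 0
G(13) = mex{1,3,1} = 0
G(14) = mex{3,1,2} = 0
G(15) = mex{0,3,0} = 1
G(16) = mex{0,0,2} = 1
G(17) = mex{0,0,3} = 1
G(18) = mex{1,0,1} = 2
G(19) = mex{1,1,3} = 0
G_A(19) = 0.
Heap B, S = {1, 2, 4, 5, 7}:
G(0) = 0
G(1) = mex{0} = 1
G(2) = mex{1,0} = 2
G(3) = mex{2,1} = 0
G(4) = mex{0,2,0} = 1
G(5) = mex{1,0,1,0} = 2
G(6) = mex{2,1,2,1} = 0
G(7) = mex{0,2,0,2,0} = 1
G(8) = mex{1,0,1,0,1} = 2
G(9) = mex{2,1,2,1,2} = 0
G_B(9) = 0.
Combined Grundy value = 0 ⊕ 0 = 0.
A winning move leaves total XOR = 0, i.e. changes one component's Grundy value g to g ⊕ X where X is the current total.
Heap A: target g' = 0⊕0 = 0, but every legal move changes the Grundy value (mex property), so 0 moves.
Heap B: target g' = 0⊕0 = 0, but every legal move changes the Grundy value (mex property), so 0 moves.

0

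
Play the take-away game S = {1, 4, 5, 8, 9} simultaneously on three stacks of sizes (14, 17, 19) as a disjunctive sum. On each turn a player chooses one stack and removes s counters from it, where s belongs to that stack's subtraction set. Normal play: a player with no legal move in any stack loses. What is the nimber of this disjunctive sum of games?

All stacks use S = {1, 4, 5, 8, 9}:
n :  0  1  2  3  4  5  6  7  8  9 10 11 12 13 14 15 16 17 18 19
G :  0  1  0  1  2  3  2  3  4  5  4  5  0  1  0  1  2  3  2  3
Stack A: G(14) = 0.
Stack B: G(17) = 3.
Stack C: G(19) = 3.
Combined Grundy value = 0 ⊕ 3 ⊕ 3 = 0.

0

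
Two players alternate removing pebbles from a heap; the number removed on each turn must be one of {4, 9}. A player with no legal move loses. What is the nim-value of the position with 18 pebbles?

n :  0  1  2  3  4  5  6  7  8  9 10 11 12 13 14 15 16 17 18
G :  0  0  0  0  1  1  1  1  0  2  2  2  1  0  0  0  0  1  1

1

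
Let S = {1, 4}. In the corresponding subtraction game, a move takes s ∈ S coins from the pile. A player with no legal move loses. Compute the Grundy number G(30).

G(0) = 0
G(1) = mex{0} = 1
G(2) = mex{1} = 0
G(3) = mex{0} = 1
G(4) = mex{1,0} = 2
G(5) = mex{2,1} = 0
G(6) = mex{0,0} = 1
G(7) = mex{1,1} = 0
G(8) = mex{0,2} = 1
G(9) = mex{1,0} = 2
G(10) = mex{2,1} = 0
G(11) = mex{0,0} = 1
G(12) = mex{1,1} = 0
G(13) = mex{0,2} = 1
G(14) = mex{1,0} = 2
G(15) = mex{2,1} = 0
G(16) = mex{0,0} = 1
G(17) = mex{1,1} = 0
G(18) = mex{0,2} = 1
G(19) = mex{1,0} = 2
G(20) = mex{2,1} = 0
G(21) = mex{0,0} = 1
G(22) = mex{1,1} = 0
G(23) = mex{0,2} = 1
G(24) = mex{1,0} = 2
G(25) = mex{2,1} = 0
G(26) = mex{0,0} = 1
G(27) = mex{1,1} = 0
G(28) = mex{0,2} = 1
G(29) = mex{1,0} = 2
G(30) = mex{2,1} = 0

0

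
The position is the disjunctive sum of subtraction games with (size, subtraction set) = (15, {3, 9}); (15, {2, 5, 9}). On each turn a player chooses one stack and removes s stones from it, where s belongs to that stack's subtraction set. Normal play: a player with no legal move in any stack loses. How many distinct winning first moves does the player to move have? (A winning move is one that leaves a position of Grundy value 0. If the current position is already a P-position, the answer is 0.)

5

Stack A, S = {3, 9}:
n :  0  1  2  3  4  5  6  7  8  9 10 11 12 13 14 15
G :  0  0  0  1  1  1  0  0  0  1  1  1  0  0  0  1
G_A(15) = 1.
Stack B, S = {2, 5, 9}:
G(0) = 0
G(1) = mex{} = 0
G(2) = mex{0} = 1
G(3) = mex{0} = 1
G(4) = mex{1} = 0
G(5) = mex{1,0} = 2
G(6) = mex{0,0} = 1
G(7) = mex{2,1} = 0
G(8) = mex{1,1} = 0
G(9) = mex{0,0,0} = 1
G(10) = mex{0,2,0} = 1
G(11) = mex{1,1,1} = 0
G(12) = mex{1,0,1} = 2
G(13) = mex{0,0,0} = 1
G(14) = mex{2,1,2} = 0
G(15) = mex{1,1,1} = 0
G_B(15) = 0.
Combined Grundy value = 1 ⊕ 0 = 1.
A winning move leaves total XOR = 0, i.e. changes one component's Grundy value g to g ⊕ X where X is the current total.
Stack A: need g' = 1⊕1 = 0. Options: 15−3→G=0, 15−9→G=0. Hits: 2.
Stack B: need g' = 0⊕1 = 1. Options: 15−2→G=1, 15−5→G=1, 15−9→G=1. Hits: 3.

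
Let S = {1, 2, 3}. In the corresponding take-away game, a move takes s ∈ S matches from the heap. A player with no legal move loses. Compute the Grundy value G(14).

n :  0  1  2  3  4  5  6  7  8  9 10 11 12 13 14
G :  0  1  2  3  0  1  2  3  0  1  2  3  0  1  2

2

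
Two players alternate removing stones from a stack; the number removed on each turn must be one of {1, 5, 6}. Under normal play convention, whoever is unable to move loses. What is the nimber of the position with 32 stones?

G(0) = 0
G(1) = mex{0} = 1
G(2) = mex{1} = 0
G(3) = mex{0} = 1
G(4) = mex{1} = 0
G(5) = mex{0,0} = 1
G(6) = mex{1,1,0} = 2
G(7) = mex{2,0,1} = 3
G(8) = mex{3,1,0} = 2
G(9) = mex{2,0,1} = 3
G(10) = mex{3,1,0} = 2
G(11) = mex{2,2,1} = 0
G(12) = mex{0,3,2} = 1
G(13) = mex{1,2,3} = 0
G(14) = mex{0,3,2} = 1
G(15) = mex{1,2,3} = 0
G(16) = mex{0,0,2} = 1
G(17) = mex{1,1,0} = 2
G(18) = mex{2,0,1} = 3
G(19) = mex{3,1,0} = 2
G(20) = mex{2,0,1} = 3
G(21) = mex{3,1,0} = 2
G(22) = mex{2,2,1} = 0
G(23) = mex{0,3,2} = 1
G(24) = mex{1,2,3} = 0
G(25) = mex{0,3,2} = 1
G(26) = mex{1,2,3} = 0
G(27) = mex{0,0,2} = 1
G(28) = mex{1,1,0} = 2
G(29) = mex{2,0,1} = 3
G(30) = mex{3,1,0} = 2
G(31) = mex{2,0,1} = 3
G(32) = mex{3,1,0} = 2

2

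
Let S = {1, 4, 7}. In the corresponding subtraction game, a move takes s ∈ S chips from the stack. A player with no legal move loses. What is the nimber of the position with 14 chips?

1

G(0) = 0
G(1) = mex{0} = 1
G(2) = mex{1} = 0
G(3) = mex{0} = 1
G(4) = mex{1,0} = 2
G(5) = mex{2,1} = 0
G(6) = mex{0,0} = 1
G(7) = mex{1,1,0} = 2
G(8) = mex{2,2,1} = 0
G(9) = mex{0,0,0} = 1
G(10) = mex{1,1,1} = 0
G(11) = mex{0,2,2} = 1
G(12) = mex{1,0,0} = 2
G(13) = mex{2,1,1} = 0
G(14) = mex{0,0,2} = 1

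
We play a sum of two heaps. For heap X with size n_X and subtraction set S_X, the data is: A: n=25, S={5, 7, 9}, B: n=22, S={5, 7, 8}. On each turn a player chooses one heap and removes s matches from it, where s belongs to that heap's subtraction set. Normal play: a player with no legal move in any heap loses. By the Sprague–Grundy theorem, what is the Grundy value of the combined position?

3

Heap A, S = {5, 7, 9}:
G(0) = 0
G(1) = mex{} = 0
G(2) = mex{} = 0
G(3) = mex{} = 0
G(4) = mex{} = 0
G(5) = mex{0} = 1
G(6) = mex{0} = 1
G(7) = mex{0,0} = 1
G(8) = mex{0,0} = 1
G(9) = mex{0,0,0} = 1
G(10) = mex{1,0,0} = 2
G(11) = mex{1,0,0} = 2
G(12) = mex{1,1,0} = 2
G(13) = mex{1,1,0} = 2
G(14) = mex{1,1,1} = 0
G(15) = mex{2,1,1} = 0
G(16) = mex{2,1,1} = 0
G(17) = mex{2,2,1} = 0
G(18) = mex{2,2,1} = 0
G(19) = mex{0,2,2} = 1
G(20) = mex{0,2,2} = 1
G(21) = mex{0,0,2} = 1
G(22) = mex{0,0,2} = 1
G(23) = mex{0,0,0} = 1
G(24) = mex{1,0,0} = 2
G(25) = mex{1,0,0} = 2
G_A(25) = 2.
Heap B, S = {5, 7, 8}:
G(0) = 0
G(1) = mex{} = 0
G(2) = mex{} = 0
G(3) = mex{} = 0
G(4) = mex{} = 0
G(5) = mex{0} = 1
G(6) = mex{0} = 1
G(7) = mex{0,0} = 1
G(8) = mex{0,0,0} = 1
G(9) = mex{0,0,0} = 1
G(10) = mex{1,0,0} = 2
G(11) = mex{1,0,0} = 2
G(12) = mex{1,1,0} = 2
G(13) = mex{1,1,1} = 0
G(14) = mex{1,1,1} = 0
G(15) = mex{2,1,1} = 0
G(16) = mex{2,1,1} = 0
G(17) = mex{2,2,1} = 0
G(18) = mex{0,2,2} = 1
G(19) = mex{0,2,2} = 1
G(20) = mex{0,0,2} = 1
G(21) = mex{0,0,0} = 1
G(22) = mex{0,0,0} = 1
G_B(22) = 1.
Combined Grundy value = 2 ⊕ 1 = 3.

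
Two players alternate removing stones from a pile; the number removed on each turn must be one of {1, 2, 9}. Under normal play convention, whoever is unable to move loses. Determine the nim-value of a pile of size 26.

n :  0  1  2  3  4  5  6  7  8  9 10 11 12 13 14 15 16 17 18 19 20 21 22 23 24 25 26
G :  0  1  2  0  1  2  0  1  2  3  0  1  2  0  1  2  0  1  2  3  0  1  2  0  1  2  0

0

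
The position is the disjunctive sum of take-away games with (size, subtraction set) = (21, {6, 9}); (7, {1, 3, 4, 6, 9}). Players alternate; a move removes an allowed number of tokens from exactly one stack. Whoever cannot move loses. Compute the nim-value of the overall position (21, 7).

1

Stack A, S = {6, 9}:
n :  0  1  2  3  4  5  6  7  8  9 10 11 12 13 14 15 16 17 18 19 20 21
G :  0  0  0  0  0  0  1  1  1  1  1  1  2  2  2  0  0  0  0  0  0  1
G_A(21) = 1.
Stack B, S = {1, 3, 4, 6, 9}:
n : 0 1 2 3 4 5 6 7
G : 0 1 0 1 2 3 2 0
G_B(7) = 0.
Combined Grundy value = 1 ⊕ 0 = 1.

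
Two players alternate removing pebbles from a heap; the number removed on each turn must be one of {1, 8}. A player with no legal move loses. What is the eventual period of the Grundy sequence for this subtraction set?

n :  0  1  2  3  4  5  6  7  8  9 10 11 12 13 14 15 16 17 18 19
G :  0  1  0  1  0  1  0  1  2  0  1  0  1  0  1  0  1  2  0  1
G(n+9) = G(n) holds for n = 0,…,7 (a full window of length max(S) = 8), so the sequence is purely periodic with period 9.

9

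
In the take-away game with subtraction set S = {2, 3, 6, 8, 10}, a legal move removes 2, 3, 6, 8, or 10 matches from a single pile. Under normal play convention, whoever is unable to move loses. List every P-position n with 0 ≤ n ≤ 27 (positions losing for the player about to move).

G(0) = 0
G(1) = mex{} = 0
G(2) = mex{0} = 1
G(3) = mex{0,0} = 1
G(4) = mex{1,0} = 2
G(5) = mex{1,1} = 0
G(6) = mex{2,1,0} = 3
G(7) = mex{0,2,0} = 1
G(8) = mex{3,0,1,0} = 2
G(9) = mex{1,3,1,0} = 2
G(10) = mex{2,1,2,1,0} = 3
G(11) = mex{2,2,0,1,0} = 3
G(12) = mex{3,2,3,2,1} = 0
G(13) = mex{3,3,1,0,1} = 2
G(14) = mex{0,3,2,3,2} = 1
G(15) = mex{2,0,2,1,0} = 3
G(16) = mex{1,2,3,2,3} = 0
G(17) = mex{3,1,3,2,1} = 0
G(18) = mex{0,3,0,3,2} = 1
G(19) = mex{0,0,2,3,2} = 1
G(20) = mex{1,0,1,0,3} = 2
G(21) = mex{1,1,3,2,3} = 0
G(22) = mex{2,1,0,1,0} = 3
G(23) = mex{0,2,0,3,2} = 1
G(24) = mex{3,0,1,0,1} = 2
G(25) = mex{1,3,1,0,3} = 2
G(26) = mex{2,1,2,1,0} = 3
G(27) = mex{2,2,0,1,0} = 3
P-positions are exactly the n with G(n) = 0.

0, 1, 5, 12, 16, 17, 21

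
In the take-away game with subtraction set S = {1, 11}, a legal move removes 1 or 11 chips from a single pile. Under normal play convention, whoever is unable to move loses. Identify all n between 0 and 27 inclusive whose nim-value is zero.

G(0) = 0
G(1) = mex{0} = 1
G(2) = mex{1} = 0
G(3) = mex{0} = 1
G(4) = mex{1} = 0
G(5) = mex{0} = 1
G(6) = mex{1} = 0
G(7) = mex{0} = 1
G(8) = mex{1} = 0
G(9) = mex{0} = 1
G(10) = mex{1} = 0
G(11) = mex{0,0} = 1
G(12) = mex{1,1} = 0
G(13) = mex{0,0} = 1
G(14) = mex{1,1} = 0
G(15) = mex{0,0} = 1
G(16) = mex{1,1} = 0
G(17) = mex{0,0} = 1
G(18) = mex{1,1} = 0
G(19) = mex{0,0} = 1
G(20) = mex{1,1} = 0
G(21) = mex{0,0} = 1
G(22) = mex{1,1} = 0
G(23) = mex{0,0} = 1
G(24) = mex{1,1} = 0
G(25) = mex{0,0} = 1
G(26) = mex{1,1} = 0
G(27) = mex{0,0} = 1
P-positions are exactly the n with G(n) = 0.

0, 2, 4, 6, 8, 10, 12, 14, 16, 18, 20, 22, 24, 26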